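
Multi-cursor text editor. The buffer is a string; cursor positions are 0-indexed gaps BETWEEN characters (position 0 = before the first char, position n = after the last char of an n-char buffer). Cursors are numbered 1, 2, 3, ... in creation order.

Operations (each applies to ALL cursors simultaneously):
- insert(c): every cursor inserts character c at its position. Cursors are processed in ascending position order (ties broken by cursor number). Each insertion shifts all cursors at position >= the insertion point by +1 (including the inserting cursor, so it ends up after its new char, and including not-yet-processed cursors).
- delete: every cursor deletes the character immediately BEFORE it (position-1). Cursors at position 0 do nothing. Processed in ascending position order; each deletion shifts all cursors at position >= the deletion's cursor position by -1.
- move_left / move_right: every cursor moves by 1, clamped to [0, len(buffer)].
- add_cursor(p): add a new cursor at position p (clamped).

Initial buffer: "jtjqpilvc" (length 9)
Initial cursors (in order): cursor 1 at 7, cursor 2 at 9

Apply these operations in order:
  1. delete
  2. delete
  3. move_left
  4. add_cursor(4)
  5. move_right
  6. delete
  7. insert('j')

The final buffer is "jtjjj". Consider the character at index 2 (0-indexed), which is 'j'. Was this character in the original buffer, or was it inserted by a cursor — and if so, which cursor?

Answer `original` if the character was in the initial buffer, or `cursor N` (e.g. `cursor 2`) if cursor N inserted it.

After op 1 (delete): buffer="jtjqpiv" (len 7), cursors c1@6 c2@7, authorship .......
After op 2 (delete): buffer="jtjqp" (len 5), cursors c1@5 c2@5, authorship .....
After op 3 (move_left): buffer="jtjqp" (len 5), cursors c1@4 c2@4, authorship .....
After op 4 (add_cursor(4)): buffer="jtjqp" (len 5), cursors c1@4 c2@4 c3@4, authorship .....
After op 5 (move_right): buffer="jtjqp" (len 5), cursors c1@5 c2@5 c3@5, authorship .....
After op 6 (delete): buffer="jt" (len 2), cursors c1@2 c2@2 c3@2, authorship ..
After op 7 (insert('j')): buffer="jtjjj" (len 5), cursors c1@5 c2@5 c3@5, authorship ..123
Authorship (.=original, N=cursor N): . . 1 2 3
Index 2: author = 1

Answer: cursor 1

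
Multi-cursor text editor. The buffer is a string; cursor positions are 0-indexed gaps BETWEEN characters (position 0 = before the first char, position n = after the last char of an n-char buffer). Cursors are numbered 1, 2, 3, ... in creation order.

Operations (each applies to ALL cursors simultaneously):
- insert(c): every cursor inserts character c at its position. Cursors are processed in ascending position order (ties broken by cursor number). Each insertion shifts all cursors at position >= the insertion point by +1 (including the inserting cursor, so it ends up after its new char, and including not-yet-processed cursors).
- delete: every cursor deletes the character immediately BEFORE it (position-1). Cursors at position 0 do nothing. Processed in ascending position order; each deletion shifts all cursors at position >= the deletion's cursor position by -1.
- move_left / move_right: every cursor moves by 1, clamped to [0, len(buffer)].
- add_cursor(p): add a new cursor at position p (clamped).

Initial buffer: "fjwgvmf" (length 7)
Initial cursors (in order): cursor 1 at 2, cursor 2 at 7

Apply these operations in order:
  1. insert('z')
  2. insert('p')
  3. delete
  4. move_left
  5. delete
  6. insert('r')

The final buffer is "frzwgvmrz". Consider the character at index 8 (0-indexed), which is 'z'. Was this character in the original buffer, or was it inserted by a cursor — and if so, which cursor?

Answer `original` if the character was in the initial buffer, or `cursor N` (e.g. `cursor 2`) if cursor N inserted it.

After op 1 (insert('z')): buffer="fjzwgvmfz" (len 9), cursors c1@3 c2@9, authorship ..1.....2
After op 2 (insert('p')): buffer="fjzpwgvmfzp" (len 11), cursors c1@4 c2@11, authorship ..11.....22
After op 3 (delete): buffer="fjzwgvmfz" (len 9), cursors c1@3 c2@9, authorship ..1.....2
After op 4 (move_left): buffer="fjzwgvmfz" (len 9), cursors c1@2 c2@8, authorship ..1.....2
After op 5 (delete): buffer="fzwgvmz" (len 7), cursors c1@1 c2@6, authorship .1....2
After op 6 (insert('r')): buffer="frzwgvmrz" (len 9), cursors c1@2 c2@8, authorship .11....22
Authorship (.=original, N=cursor N): . 1 1 . . . . 2 2
Index 8: author = 2

Answer: cursor 2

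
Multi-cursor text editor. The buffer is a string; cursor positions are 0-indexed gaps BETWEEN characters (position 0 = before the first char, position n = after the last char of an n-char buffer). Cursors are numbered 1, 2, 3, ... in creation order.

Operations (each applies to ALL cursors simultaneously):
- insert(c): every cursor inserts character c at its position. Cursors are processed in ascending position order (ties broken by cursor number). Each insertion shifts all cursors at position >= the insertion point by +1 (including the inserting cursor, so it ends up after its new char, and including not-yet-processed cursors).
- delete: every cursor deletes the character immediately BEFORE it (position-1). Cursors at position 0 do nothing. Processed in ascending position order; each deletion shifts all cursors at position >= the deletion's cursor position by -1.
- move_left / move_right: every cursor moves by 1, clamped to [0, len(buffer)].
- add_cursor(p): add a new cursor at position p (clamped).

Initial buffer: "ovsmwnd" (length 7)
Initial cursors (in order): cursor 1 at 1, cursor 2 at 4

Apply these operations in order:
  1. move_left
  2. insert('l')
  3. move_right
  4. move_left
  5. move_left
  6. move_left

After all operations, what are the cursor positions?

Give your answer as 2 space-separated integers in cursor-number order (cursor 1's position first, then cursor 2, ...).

Answer: 0 3

Derivation:
After op 1 (move_left): buffer="ovsmwnd" (len 7), cursors c1@0 c2@3, authorship .......
After op 2 (insert('l')): buffer="lovslmwnd" (len 9), cursors c1@1 c2@5, authorship 1...2....
After op 3 (move_right): buffer="lovslmwnd" (len 9), cursors c1@2 c2@6, authorship 1...2....
After op 4 (move_left): buffer="lovslmwnd" (len 9), cursors c1@1 c2@5, authorship 1...2....
After op 5 (move_left): buffer="lovslmwnd" (len 9), cursors c1@0 c2@4, authorship 1...2....
After op 6 (move_left): buffer="lovslmwnd" (len 9), cursors c1@0 c2@3, authorship 1...2....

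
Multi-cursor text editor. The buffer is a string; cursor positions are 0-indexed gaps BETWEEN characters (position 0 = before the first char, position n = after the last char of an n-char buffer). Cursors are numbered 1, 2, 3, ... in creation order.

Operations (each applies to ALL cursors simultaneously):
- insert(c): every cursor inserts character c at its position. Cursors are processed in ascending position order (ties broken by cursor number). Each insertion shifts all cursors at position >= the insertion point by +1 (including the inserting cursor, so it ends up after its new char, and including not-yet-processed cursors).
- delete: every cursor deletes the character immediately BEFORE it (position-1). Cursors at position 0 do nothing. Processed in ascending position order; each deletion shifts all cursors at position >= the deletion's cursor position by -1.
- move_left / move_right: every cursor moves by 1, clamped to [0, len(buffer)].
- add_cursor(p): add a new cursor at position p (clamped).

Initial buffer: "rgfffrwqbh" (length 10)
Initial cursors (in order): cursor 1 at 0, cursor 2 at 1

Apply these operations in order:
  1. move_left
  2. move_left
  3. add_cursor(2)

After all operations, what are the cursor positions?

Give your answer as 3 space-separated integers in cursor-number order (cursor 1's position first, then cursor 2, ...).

After op 1 (move_left): buffer="rgfffrwqbh" (len 10), cursors c1@0 c2@0, authorship ..........
After op 2 (move_left): buffer="rgfffrwqbh" (len 10), cursors c1@0 c2@0, authorship ..........
After op 3 (add_cursor(2)): buffer="rgfffrwqbh" (len 10), cursors c1@0 c2@0 c3@2, authorship ..........

Answer: 0 0 2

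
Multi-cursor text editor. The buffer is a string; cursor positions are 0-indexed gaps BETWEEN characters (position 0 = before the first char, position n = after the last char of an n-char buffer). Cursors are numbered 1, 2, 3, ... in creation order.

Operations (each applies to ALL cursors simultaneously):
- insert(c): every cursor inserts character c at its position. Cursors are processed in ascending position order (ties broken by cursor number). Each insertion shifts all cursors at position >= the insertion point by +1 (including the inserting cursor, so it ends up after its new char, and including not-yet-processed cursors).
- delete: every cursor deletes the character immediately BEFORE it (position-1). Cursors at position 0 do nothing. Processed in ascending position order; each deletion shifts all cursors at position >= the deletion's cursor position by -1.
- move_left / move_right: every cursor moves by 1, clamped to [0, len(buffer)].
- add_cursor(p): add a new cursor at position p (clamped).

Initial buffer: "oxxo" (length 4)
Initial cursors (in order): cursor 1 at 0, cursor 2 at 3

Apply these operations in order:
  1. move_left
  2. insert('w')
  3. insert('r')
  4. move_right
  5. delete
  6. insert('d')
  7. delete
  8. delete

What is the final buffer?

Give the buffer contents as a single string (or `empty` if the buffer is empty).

Answer: wxwo

Derivation:
After op 1 (move_left): buffer="oxxo" (len 4), cursors c1@0 c2@2, authorship ....
After op 2 (insert('w')): buffer="woxwxo" (len 6), cursors c1@1 c2@4, authorship 1..2..
After op 3 (insert('r')): buffer="wroxwrxo" (len 8), cursors c1@2 c2@6, authorship 11..22..
After op 4 (move_right): buffer="wroxwrxo" (len 8), cursors c1@3 c2@7, authorship 11..22..
After op 5 (delete): buffer="wrxwro" (len 6), cursors c1@2 c2@5, authorship 11.22.
After op 6 (insert('d')): buffer="wrdxwrdo" (len 8), cursors c1@3 c2@7, authorship 111.222.
After op 7 (delete): buffer="wrxwro" (len 6), cursors c1@2 c2@5, authorship 11.22.
After op 8 (delete): buffer="wxwo" (len 4), cursors c1@1 c2@3, authorship 1.2.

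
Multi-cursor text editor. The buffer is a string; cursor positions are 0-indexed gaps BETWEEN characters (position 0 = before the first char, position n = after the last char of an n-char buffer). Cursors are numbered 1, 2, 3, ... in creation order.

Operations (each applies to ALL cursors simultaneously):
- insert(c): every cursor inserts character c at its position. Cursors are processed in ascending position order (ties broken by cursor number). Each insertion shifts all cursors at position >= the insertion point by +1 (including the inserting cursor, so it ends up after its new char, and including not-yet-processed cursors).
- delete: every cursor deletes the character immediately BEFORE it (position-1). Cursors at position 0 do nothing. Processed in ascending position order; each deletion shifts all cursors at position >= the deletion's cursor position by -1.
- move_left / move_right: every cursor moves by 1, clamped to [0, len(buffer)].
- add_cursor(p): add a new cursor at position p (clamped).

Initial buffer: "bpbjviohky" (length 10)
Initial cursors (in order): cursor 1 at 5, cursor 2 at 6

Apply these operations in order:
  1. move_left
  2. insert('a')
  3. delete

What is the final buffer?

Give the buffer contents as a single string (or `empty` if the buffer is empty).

After op 1 (move_left): buffer="bpbjviohky" (len 10), cursors c1@4 c2@5, authorship ..........
After op 2 (insert('a')): buffer="bpbjavaiohky" (len 12), cursors c1@5 c2@7, authorship ....1.2.....
After op 3 (delete): buffer="bpbjviohky" (len 10), cursors c1@4 c2@5, authorship ..........

Answer: bpbjviohky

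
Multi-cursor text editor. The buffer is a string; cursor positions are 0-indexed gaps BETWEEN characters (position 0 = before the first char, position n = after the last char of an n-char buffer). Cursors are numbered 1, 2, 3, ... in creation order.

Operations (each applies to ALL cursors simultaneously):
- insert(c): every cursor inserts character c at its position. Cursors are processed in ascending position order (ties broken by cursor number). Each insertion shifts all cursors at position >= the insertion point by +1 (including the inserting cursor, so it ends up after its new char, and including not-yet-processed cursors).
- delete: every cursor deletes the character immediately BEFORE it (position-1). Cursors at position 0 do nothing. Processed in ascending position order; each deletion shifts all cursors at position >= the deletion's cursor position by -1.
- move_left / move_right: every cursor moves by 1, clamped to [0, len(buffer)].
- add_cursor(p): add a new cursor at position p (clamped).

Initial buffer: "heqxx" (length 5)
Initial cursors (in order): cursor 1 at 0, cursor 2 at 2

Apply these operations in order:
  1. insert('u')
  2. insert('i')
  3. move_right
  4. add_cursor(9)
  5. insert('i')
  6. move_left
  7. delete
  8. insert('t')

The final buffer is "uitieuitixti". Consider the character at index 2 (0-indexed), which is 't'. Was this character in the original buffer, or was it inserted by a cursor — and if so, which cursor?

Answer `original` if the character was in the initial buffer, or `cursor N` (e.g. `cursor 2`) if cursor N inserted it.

Answer: cursor 1

Derivation:
After op 1 (insert('u')): buffer="uheuqxx" (len 7), cursors c1@1 c2@4, authorship 1..2...
After op 2 (insert('i')): buffer="uiheuiqxx" (len 9), cursors c1@2 c2@6, authorship 11..22...
After op 3 (move_right): buffer="uiheuiqxx" (len 9), cursors c1@3 c2@7, authorship 11..22...
After op 4 (add_cursor(9)): buffer="uiheuiqxx" (len 9), cursors c1@3 c2@7 c3@9, authorship 11..22...
After op 5 (insert('i')): buffer="uihieuiqixxi" (len 12), cursors c1@4 c2@9 c3@12, authorship 11.1.22.2..3
After op 6 (move_left): buffer="uihieuiqixxi" (len 12), cursors c1@3 c2@8 c3@11, authorship 11.1.22.2..3
After op 7 (delete): buffer="uiieuiixi" (len 9), cursors c1@2 c2@6 c3@8, authorship 111.222.3
After op 8 (insert('t')): buffer="uitieuitixti" (len 12), cursors c1@3 c2@8 c3@11, authorship 1111.2222.33
Authorship (.=original, N=cursor N): 1 1 1 1 . 2 2 2 2 . 3 3
Index 2: author = 1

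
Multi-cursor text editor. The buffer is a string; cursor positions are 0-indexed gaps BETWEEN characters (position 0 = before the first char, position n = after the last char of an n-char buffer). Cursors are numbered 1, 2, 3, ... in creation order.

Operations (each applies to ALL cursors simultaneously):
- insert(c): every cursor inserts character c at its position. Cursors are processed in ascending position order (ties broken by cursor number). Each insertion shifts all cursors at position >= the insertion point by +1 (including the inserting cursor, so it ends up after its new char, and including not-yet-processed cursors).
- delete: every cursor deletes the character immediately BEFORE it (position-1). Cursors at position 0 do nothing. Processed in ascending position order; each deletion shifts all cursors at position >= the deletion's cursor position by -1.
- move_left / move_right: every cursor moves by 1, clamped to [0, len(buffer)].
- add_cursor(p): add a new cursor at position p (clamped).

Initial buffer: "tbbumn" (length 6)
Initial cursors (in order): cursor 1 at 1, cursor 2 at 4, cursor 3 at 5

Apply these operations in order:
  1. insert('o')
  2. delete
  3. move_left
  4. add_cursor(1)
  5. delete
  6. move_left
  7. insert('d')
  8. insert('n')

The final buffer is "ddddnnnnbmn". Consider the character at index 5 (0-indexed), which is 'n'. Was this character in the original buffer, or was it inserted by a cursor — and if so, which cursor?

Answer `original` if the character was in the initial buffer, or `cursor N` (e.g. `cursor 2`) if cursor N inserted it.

After op 1 (insert('o')): buffer="tobbuomon" (len 9), cursors c1@2 c2@6 c3@8, authorship .1...2.3.
After op 2 (delete): buffer="tbbumn" (len 6), cursors c1@1 c2@4 c3@5, authorship ......
After op 3 (move_left): buffer="tbbumn" (len 6), cursors c1@0 c2@3 c3@4, authorship ......
After op 4 (add_cursor(1)): buffer="tbbumn" (len 6), cursors c1@0 c4@1 c2@3 c3@4, authorship ......
After op 5 (delete): buffer="bmn" (len 3), cursors c1@0 c4@0 c2@1 c3@1, authorship ...
After op 6 (move_left): buffer="bmn" (len 3), cursors c1@0 c2@0 c3@0 c4@0, authorship ...
After op 7 (insert('d')): buffer="ddddbmn" (len 7), cursors c1@4 c2@4 c3@4 c4@4, authorship 1234...
After op 8 (insert('n')): buffer="ddddnnnnbmn" (len 11), cursors c1@8 c2@8 c3@8 c4@8, authorship 12341234...
Authorship (.=original, N=cursor N): 1 2 3 4 1 2 3 4 . . .
Index 5: author = 2

Answer: cursor 2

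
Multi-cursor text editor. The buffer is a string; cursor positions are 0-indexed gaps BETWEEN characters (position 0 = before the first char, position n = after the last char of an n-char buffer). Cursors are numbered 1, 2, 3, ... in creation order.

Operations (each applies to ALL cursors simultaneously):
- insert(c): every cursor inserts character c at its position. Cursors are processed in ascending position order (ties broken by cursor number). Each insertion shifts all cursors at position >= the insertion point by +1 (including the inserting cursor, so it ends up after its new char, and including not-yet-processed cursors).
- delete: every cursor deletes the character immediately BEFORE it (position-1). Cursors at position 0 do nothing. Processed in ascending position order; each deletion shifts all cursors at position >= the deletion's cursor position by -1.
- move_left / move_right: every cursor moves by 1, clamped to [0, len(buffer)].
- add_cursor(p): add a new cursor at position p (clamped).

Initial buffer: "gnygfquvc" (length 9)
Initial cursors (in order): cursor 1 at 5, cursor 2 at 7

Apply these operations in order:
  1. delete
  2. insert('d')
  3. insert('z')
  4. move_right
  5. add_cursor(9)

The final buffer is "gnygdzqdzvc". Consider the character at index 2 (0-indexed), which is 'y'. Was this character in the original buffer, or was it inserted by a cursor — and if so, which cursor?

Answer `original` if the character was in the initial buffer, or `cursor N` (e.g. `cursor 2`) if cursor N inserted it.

After op 1 (delete): buffer="gnygqvc" (len 7), cursors c1@4 c2@5, authorship .......
After op 2 (insert('d')): buffer="gnygdqdvc" (len 9), cursors c1@5 c2@7, authorship ....1.2..
After op 3 (insert('z')): buffer="gnygdzqdzvc" (len 11), cursors c1@6 c2@9, authorship ....11.22..
After op 4 (move_right): buffer="gnygdzqdzvc" (len 11), cursors c1@7 c2@10, authorship ....11.22..
After op 5 (add_cursor(9)): buffer="gnygdzqdzvc" (len 11), cursors c1@7 c3@9 c2@10, authorship ....11.22..
Authorship (.=original, N=cursor N): . . . . 1 1 . 2 2 . .
Index 2: author = original

Answer: original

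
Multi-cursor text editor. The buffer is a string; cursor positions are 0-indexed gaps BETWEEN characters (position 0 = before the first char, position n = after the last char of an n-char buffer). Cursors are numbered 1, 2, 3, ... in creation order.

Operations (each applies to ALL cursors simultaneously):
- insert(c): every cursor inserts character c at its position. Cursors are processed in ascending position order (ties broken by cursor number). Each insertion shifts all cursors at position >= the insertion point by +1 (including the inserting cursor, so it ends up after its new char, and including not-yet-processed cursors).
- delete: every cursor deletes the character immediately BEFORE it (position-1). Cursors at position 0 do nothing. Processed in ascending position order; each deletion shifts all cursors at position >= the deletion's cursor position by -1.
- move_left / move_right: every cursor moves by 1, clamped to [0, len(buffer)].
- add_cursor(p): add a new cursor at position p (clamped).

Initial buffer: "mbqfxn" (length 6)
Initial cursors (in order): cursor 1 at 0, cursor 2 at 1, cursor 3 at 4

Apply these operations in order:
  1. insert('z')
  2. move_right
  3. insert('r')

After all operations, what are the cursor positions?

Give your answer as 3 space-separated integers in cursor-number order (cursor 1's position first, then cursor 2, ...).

Answer: 3 6 11

Derivation:
After op 1 (insert('z')): buffer="zmzbqfzxn" (len 9), cursors c1@1 c2@3 c3@7, authorship 1.2...3..
After op 2 (move_right): buffer="zmzbqfzxn" (len 9), cursors c1@2 c2@4 c3@8, authorship 1.2...3..
After op 3 (insert('r')): buffer="zmrzbrqfzxrn" (len 12), cursors c1@3 c2@6 c3@11, authorship 1.12.2..3.3.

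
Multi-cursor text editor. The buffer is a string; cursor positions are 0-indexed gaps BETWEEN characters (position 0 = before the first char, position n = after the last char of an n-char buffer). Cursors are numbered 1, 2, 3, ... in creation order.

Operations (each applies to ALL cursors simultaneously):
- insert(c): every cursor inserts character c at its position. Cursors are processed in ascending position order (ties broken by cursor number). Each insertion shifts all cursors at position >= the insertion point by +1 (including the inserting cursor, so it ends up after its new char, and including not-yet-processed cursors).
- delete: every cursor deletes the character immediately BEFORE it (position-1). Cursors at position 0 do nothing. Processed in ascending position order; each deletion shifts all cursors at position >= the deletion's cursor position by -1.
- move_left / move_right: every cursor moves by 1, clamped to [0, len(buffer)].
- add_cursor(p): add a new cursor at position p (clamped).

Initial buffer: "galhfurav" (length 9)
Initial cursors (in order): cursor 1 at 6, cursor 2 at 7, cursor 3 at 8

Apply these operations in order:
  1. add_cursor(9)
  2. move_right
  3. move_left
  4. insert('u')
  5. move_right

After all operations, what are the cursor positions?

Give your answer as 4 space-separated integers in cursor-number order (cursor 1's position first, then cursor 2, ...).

Answer: 8 10 13 13

Derivation:
After op 1 (add_cursor(9)): buffer="galhfurav" (len 9), cursors c1@6 c2@7 c3@8 c4@9, authorship .........
After op 2 (move_right): buffer="galhfurav" (len 9), cursors c1@7 c2@8 c3@9 c4@9, authorship .........
After op 3 (move_left): buffer="galhfurav" (len 9), cursors c1@6 c2@7 c3@8 c4@8, authorship .........
After op 4 (insert('u')): buffer="galhfuuruauuv" (len 13), cursors c1@7 c2@9 c3@12 c4@12, authorship ......1.2.34.
After op 5 (move_right): buffer="galhfuuruauuv" (len 13), cursors c1@8 c2@10 c3@13 c4@13, authorship ......1.2.34.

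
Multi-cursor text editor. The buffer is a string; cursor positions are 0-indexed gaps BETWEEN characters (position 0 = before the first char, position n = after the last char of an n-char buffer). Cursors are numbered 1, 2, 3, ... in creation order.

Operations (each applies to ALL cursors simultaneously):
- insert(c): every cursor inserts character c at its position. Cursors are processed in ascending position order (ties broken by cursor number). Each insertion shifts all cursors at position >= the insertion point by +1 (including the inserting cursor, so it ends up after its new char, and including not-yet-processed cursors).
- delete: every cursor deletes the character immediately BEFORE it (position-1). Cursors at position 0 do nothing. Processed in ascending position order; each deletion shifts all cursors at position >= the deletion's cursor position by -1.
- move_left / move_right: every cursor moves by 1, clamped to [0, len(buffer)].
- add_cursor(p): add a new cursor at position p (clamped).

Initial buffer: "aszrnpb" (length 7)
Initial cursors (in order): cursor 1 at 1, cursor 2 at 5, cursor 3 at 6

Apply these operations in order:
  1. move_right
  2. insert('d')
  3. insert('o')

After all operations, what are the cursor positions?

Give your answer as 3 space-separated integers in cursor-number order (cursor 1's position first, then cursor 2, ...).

After op 1 (move_right): buffer="aszrnpb" (len 7), cursors c1@2 c2@6 c3@7, authorship .......
After op 2 (insert('d')): buffer="asdzrnpdbd" (len 10), cursors c1@3 c2@8 c3@10, authorship ..1....2.3
After op 3 (insert('o')): buffer="asdozrnpdobdo" (len 13), cursors c1@4 c2@10 c3@13, authorship ..11....22.33

Answer: 4 10 13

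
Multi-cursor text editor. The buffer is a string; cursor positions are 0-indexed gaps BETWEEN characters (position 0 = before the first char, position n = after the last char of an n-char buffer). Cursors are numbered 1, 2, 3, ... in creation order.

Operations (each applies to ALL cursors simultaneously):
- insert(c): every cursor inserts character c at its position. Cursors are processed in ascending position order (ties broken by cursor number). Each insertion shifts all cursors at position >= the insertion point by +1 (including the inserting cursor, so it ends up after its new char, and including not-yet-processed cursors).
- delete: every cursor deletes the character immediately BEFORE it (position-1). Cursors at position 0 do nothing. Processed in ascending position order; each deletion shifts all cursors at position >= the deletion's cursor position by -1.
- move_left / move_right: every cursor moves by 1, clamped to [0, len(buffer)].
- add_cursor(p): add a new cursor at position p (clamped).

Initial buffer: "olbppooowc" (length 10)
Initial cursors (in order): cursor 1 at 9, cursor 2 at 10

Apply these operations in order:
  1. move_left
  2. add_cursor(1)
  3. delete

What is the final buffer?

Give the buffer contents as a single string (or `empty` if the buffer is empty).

After op 1 (move_left): buffer="olbppooowc" (len 10), cursors c1@8 c2@9, authorship ..........
After op 2 (add_cursor(1)): buffer="olbppooowc" (len 10), cursors c3@1 c1@8 c2@9, authorship ..........
After op 3 (delete): buffer="lbppooc" (len 7), cursors c3@0 c1@6 c2@6, authorship .......

Answer: lbppooc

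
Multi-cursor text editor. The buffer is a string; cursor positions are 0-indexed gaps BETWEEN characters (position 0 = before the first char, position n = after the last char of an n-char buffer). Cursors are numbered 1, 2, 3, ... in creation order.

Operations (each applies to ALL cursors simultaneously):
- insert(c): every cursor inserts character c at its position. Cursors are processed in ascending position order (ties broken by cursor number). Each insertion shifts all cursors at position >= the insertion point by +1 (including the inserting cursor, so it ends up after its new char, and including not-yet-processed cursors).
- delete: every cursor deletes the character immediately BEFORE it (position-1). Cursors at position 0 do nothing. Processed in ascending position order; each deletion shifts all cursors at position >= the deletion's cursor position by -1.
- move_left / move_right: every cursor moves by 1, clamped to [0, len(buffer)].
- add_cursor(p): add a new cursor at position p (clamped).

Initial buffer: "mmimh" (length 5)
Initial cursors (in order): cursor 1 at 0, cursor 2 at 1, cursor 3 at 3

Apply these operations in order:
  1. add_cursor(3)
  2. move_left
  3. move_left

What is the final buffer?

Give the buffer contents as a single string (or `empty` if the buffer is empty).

Answer: mmimh

Derivation:
After op 1 (add_cursor(3)): buffer="mmimh" (len 5), cursors c1@0 c2@1 c3@3 c4@3, authorship .....
After op 2 (move_left): buffer="mmimh" (len 5), cursors c1@0 c2@0 c3@2 c4@2, authorship .....
After op 3 (move_left): buffer="mmimh" (len 5), cursors c1@0 c2@0 c3@1 c4@1, authorship .....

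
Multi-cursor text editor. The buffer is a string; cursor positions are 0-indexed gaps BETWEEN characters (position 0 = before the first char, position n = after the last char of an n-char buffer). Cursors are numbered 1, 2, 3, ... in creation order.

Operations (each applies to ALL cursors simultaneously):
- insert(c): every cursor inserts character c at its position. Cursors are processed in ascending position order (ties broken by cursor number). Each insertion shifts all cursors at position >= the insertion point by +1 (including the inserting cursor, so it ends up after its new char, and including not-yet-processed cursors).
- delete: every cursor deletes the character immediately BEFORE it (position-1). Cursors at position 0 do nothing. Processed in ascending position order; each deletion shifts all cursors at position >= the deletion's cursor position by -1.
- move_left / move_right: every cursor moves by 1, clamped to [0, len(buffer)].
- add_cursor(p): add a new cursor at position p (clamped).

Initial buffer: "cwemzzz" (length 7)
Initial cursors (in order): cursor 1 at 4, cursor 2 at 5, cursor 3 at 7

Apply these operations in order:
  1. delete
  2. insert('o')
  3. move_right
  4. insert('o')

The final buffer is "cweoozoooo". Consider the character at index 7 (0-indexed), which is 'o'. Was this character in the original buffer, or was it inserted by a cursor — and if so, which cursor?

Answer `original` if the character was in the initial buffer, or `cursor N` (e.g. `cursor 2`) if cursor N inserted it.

Answer: cursor 2

Derivation:
After op 1 (delete): buffer="cwez" (len 4), cursors c1@3 c2@3 c3@4, authorship ....
After op 2 (insert('o')): buffer="cweoozo" (len 7), cursors c1@5 c2@5 c3@7, authorship ...12.3
After op 3 (move_right): buffer="cweoozo" (len 7), cursors c1@6 c2@6 c3@7, authorship ...12.3
After op 4 (insert('o')): buffer="cweoozoooo" (len 10), cursors c1@8 c2@8 c3@10, authorship ...12.1233
Authorship (.=original, N=cursor N): . . . 1 2 . 1 2 3 3
Index 7: author = 2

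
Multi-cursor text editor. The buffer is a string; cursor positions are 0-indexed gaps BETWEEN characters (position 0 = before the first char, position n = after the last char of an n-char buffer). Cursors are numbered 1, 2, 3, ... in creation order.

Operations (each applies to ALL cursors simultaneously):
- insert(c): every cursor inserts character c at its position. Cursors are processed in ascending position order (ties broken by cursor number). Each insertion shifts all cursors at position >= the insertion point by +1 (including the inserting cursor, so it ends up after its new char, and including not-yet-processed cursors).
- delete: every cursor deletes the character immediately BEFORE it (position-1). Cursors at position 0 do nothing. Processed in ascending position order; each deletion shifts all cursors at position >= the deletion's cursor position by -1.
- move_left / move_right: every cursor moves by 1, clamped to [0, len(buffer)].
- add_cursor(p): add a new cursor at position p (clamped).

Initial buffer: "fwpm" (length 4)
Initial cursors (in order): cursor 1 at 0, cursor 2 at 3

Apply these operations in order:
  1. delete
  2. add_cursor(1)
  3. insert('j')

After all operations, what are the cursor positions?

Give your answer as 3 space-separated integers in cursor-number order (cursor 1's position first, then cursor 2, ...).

Answer: 1 5 3

Derivation:
After op 1 (delete): buffer="fwm" (len 3), cursors c1@0 c2@2, authorship ...
After op 2 (add_cursor(1)): buffer="fwm" (len 3), cursors c1@0 c3@1 c2@2, authorship ...
After op 3 (insert('j')): buffer="jfjwjm" (len 6), cursors c1@1 c3@3 c2@5, authorship 1.3.2.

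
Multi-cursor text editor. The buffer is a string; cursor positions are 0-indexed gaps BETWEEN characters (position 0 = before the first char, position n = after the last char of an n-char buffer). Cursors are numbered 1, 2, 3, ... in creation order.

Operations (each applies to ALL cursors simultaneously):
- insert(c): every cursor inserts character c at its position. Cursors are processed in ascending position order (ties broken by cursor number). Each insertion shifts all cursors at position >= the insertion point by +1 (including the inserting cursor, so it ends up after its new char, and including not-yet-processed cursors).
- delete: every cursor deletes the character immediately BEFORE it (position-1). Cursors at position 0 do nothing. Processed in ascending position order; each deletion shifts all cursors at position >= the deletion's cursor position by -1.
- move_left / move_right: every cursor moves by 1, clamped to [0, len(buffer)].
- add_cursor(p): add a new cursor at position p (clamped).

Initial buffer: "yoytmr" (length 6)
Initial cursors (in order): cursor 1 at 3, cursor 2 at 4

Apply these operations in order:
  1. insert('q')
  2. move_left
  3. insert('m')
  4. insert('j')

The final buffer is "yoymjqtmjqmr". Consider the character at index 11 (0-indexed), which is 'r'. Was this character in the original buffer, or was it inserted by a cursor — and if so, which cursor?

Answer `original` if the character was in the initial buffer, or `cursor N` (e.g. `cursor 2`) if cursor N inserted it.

After op 1 (insert('q')): buffer="yoyqtqmr" (len 8), cursors c1@4 c2@6, authorship ...1.2..
After op 2 (move_left): buffer="yoyqtqmr" (len 8), cursors c1@3 c2@5, authorship ...1.2..
After op 3 (insert('m')): buffer="yoymqtmqmr" (len 10), cursors c1@4 c2@7, authorship ...11.22..
After op 4 (insert('j')): buffer="yoymjqtmjqmr" (len 12), cursors c1@5 c2@9, authorship ...111.222..
Authorship (.=original, N=cursor N): . . . 1 1 1 . 2 2 2 . .
Index 11: author = original

Answer: original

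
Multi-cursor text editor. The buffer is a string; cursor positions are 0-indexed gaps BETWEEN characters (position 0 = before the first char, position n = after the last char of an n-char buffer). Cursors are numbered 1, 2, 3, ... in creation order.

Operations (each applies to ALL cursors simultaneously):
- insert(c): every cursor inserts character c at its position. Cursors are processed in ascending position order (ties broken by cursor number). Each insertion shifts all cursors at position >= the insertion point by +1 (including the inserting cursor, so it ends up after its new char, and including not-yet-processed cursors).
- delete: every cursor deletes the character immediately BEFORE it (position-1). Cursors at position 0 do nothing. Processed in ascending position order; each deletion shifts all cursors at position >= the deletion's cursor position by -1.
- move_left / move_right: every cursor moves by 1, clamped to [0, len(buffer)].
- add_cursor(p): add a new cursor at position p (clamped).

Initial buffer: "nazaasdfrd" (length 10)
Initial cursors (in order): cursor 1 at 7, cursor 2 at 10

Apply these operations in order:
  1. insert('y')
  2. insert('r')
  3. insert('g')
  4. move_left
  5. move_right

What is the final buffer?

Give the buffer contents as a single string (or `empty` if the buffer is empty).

Answer: nazaasdyrgfrdyrg

Derivation:
After op 1 (insert('y')): buffer="nazaasdyfrdy" (len 12), cursors c1@8 c2@12, authorship .......1...2
After op 2 (insert('r')): buffer="nazaasdyrfrdyr" (len 14), cursors c1@9 c2@14, authorship .......11...22
After op 3 (insert('g')): buffer="nazaasdyrgfrdyrg" (len 16), cursors c1@10 c2@16, authorship .......111...222
After op 4 (move_left): buffer="nazaasdyrgfrdyrg" (len 16), cursors c1@9 c2@15, authorship .......111...222
After op 5 (move_right): buffer="nazaasdyrgfrdyrg" (len 16), cursors c1@10 c2@16, authorship .......111...222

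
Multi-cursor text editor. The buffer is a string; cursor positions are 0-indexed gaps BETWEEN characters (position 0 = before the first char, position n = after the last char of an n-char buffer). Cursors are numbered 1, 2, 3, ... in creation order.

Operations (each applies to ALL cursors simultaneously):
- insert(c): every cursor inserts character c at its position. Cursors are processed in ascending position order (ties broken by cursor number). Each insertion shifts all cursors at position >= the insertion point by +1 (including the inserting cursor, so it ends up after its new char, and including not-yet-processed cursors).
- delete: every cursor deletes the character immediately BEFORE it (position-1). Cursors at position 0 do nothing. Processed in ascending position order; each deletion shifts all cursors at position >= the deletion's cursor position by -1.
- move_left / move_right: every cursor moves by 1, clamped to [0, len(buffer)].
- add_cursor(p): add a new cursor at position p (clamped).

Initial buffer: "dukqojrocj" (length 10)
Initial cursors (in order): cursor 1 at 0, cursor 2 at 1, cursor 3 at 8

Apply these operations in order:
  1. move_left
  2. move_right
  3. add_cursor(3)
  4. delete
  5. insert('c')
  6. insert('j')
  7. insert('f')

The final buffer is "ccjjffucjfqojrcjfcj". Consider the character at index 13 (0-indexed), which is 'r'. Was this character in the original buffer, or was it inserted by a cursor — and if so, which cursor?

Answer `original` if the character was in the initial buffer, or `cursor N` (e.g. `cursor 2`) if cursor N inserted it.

Answer: original

Derivation:
After op 1 (move_left): buffer="dukqojrocj" (len 10), cursors c1@0 c2@0 c3@7, authorship ..........
After op 2 (move_right): buffer="dukqojrocj" (len 10), cursors c1@1 c2@1 c3@8, authorship ..........
After op 3 (add_cursor(3)): buffer="dukqojrocj" (len 10), cursors c1@1 c2@1 c4@3 c3@8, authorship ..........
After op 4 (delete): buffer="uqojrcj" (len 7), cursors c1@0 c2@0 c4@1 c3@5, authorship .......
After op 5 (insert('c')): buffer="ccucqojrccj" (len 11), cursors c1@2 c2@2 c4@4 c3@9, authorship 12.4....3..
After op 6 (insert('j')): buffer="ccjjucjqojrcjcj" (len 15), cursors c1@4 c2@4 c4@7 c3@13, authorship 1212.44....33..
After op 7 (insert('f')): buffer="ccjjffucjfqojrcjfcj" (len 19), cursors c1@6 c2@6 c4@10 c3@17, authorship 121212.444....333..
Authorship (.=original, N=cursor N): 1 2 1 2 1 2 . 4 4 4 . . . . 3 3 3 . .
Index 13: author = original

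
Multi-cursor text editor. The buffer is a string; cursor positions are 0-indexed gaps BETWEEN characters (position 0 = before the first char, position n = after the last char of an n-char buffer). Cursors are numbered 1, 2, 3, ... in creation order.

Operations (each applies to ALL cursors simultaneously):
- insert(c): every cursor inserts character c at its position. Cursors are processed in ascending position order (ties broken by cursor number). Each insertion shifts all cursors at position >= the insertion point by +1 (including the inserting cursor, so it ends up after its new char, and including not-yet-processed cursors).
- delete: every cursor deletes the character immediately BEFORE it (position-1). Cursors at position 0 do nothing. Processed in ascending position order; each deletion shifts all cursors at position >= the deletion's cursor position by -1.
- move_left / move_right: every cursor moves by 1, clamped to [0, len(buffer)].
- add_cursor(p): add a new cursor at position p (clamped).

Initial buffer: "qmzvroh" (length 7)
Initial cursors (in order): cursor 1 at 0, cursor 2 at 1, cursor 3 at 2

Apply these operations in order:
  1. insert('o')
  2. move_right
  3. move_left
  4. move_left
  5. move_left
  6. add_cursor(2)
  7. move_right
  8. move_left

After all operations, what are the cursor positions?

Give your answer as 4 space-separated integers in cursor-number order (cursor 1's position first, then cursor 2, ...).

Answer: 0 1 3 2

Derivation:
After op 1 (insert('o')): buffer="oqomozvroh" (len 10), cursors c1@1 c2@3 c3@5, authorship 1.2.3.....
After op 2 (move_right): buffer="oqomozvroh" (len 10), cursors c1@2 c2@4 c3@6, authorship 1.2.3.....
After op 3 (move_left): buffer="oqomozvroh" (len 10), cursors c1@1 c2@3 c3@5, authorship 1.2.3.....
After op 4 (move_left): buffer="oqomozvroh" (len 10), cursors c1@0 c2@2 c3@4, authorship 1.2.3.....
After op 5 (move_left): buffer="oqomozvroh" (len 10), cursors c1@0 c2@1 c3@3, authorship 1.2.3.....
After op 6 (add_cursor(2)): buffer="oqomozvroh" (len 10), cursors c1@0 c2@1 c4@2 c3@3, authorship 1.2.3.....
After op 7 (move_right): buffer="oqomozvroh" (len 10), cursors c1@1 c2@2 c4@3 c3@4, authorship 1.2.3.....
After op 8 (move_left): buffer="oqomozvroh" (len 10), cursors c1@0 c2@1 c4@2 c3@3, authorship 1.2.3.....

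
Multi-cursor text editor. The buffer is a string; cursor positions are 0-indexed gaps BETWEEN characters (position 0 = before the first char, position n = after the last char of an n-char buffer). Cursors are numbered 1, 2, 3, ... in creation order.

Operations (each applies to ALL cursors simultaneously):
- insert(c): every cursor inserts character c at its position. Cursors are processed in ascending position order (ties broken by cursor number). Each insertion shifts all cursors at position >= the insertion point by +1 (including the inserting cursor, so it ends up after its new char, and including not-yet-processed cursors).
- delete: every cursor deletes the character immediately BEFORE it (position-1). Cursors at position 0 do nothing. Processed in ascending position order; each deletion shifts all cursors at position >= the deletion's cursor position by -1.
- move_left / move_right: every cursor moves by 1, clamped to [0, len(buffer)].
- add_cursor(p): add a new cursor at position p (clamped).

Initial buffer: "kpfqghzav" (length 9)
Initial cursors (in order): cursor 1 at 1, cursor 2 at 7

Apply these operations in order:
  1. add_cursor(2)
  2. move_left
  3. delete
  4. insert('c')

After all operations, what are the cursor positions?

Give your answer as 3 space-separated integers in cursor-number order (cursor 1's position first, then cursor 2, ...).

After op 1 (add_cursor(2)): buffer="kpfqghzav" (len 9), cursors c1@1 c3@2 c2@7, authorship .........
After op 2 (move_left): buffer="kpfqghzav" (len 9), cursors c1@0 c3@1 c2@6, authorship .........
After op 3 (delete): buffer="pfqgzav" (len 7), cursors c1@0 c3@0 c2@4, authorship .......
After op 4 (insert('c')): buffer="ccpfqgczav" (len 10), cursors c1@2 c3@2 c2@7, authorship 13....2...

Answer: 2 7 2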